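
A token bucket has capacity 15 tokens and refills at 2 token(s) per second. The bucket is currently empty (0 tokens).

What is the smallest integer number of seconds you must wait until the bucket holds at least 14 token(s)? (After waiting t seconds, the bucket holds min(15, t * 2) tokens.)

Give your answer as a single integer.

Need t * 2 >= 14, so t >= 14/2.
Smallest integer t = ceil(14/2) = 7.

Answer: 7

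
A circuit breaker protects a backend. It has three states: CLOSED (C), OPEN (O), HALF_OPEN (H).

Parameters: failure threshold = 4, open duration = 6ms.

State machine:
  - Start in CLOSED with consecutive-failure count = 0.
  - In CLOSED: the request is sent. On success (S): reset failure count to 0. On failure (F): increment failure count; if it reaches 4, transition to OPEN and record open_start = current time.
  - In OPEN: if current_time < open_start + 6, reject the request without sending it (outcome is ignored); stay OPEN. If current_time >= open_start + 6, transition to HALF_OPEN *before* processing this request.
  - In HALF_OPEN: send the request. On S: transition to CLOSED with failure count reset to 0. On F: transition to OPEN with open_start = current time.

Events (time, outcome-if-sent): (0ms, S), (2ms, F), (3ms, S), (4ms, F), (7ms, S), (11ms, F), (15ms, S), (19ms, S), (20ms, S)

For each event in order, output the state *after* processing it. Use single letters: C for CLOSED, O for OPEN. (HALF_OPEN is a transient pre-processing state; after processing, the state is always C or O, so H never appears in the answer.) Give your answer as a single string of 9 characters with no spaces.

State after each event:
  event#1 t=0ms outcome=S: state=CLOSED
  event#2 t=2ms outcome=F: state=CLOSED
  event#3 t=3ms outcome=S: state=CLOSED
  event#4 t=4ms outcome=F: state=CLOSED
  event#5 t=7ms outcome=S: state=CLOSED
  event#6 t=11ms outcome=F: state=CLOSED
  event#7 t=15ms outcome=S: state=CLOSED
  event#8 t=19ms outcome=S: state=CLOSED
  event#9 t=20ms outcome=S: state=CLOSED

Answer: CCCCCCCCC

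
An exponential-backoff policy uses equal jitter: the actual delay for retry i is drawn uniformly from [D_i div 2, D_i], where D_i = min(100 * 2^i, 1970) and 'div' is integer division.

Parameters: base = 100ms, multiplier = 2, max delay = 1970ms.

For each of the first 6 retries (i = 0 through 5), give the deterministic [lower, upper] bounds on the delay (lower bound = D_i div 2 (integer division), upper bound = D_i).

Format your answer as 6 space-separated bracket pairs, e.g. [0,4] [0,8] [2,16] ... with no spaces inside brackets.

Answer: [50,100] [100,200] [200,400] [400,800] [800,1600] [985,1970]

Derivation:
Computing bounds per retry:
  i=0: D_i=min(100*2^0,1970)=100, bounds=[50,100]
  i=1: D_i=min(100*2^1,1970)=200, bounds=[100,200]
  i=2: D_i=min(100*2^2,1970)=400, bounds=[200,400]
  i=3: D_i=min(100*2^3,1970)=800, bounds=[400,800]
  i=4: D_i=min(100*2^4,1970)=1600, bounds=[800,1600]
  i=5: D_i=min(100*2^5,1970)=1970, bounds=[985,1970]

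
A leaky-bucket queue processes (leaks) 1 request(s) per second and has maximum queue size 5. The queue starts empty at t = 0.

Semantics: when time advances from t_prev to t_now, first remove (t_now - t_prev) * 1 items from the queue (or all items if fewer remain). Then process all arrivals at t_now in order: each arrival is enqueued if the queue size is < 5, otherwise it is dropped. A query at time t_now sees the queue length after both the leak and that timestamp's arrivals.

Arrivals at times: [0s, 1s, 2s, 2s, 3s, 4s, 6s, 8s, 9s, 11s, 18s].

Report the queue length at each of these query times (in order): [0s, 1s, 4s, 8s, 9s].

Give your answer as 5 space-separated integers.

Answer: 1 1 2 1 1

Derivation:
Queue lengths at query times:
  query t=0s: backlog = 1
  query t=1s: backlog = 1
  query t=4s: backlog = 2
  query t=8s: backlog = 1
  query t=9s: backlog = 1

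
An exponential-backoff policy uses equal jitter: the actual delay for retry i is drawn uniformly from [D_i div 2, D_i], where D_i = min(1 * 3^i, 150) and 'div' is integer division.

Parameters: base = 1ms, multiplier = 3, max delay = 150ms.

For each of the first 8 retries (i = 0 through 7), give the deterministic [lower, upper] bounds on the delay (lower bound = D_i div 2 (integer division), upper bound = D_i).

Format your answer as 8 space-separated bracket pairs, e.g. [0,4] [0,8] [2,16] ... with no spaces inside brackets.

Answer: [0,1] [1,3] [4,9] [13,27] [40,81] [75,150] [75,150] [75,150]

Derivation:
Computing bounds per retry:
  i=0: D_i=min(1*3^0,150)=1, bounds=[0,1]
  i=1: D_i=min(1*3^1,150)=3, bounds=[1,3]
  i=2: D_i=min(1*3^2,150)=9, bounds=[4,9]
  i=3: D_i=min(1*3^3,150)=27, bounds=[13,27]
  i=4: D_i=min(1*3^4,150)=81, bounds=[40,81]
  i=5: D_i=min(1*3^5,150)=150, bounds=[75,150]
  i=6: D_i=min(1*3^6,150)=150, bounds=[75,150]
  i=7: D_i=min(1*3^7,150)=150, bounds=[75,150]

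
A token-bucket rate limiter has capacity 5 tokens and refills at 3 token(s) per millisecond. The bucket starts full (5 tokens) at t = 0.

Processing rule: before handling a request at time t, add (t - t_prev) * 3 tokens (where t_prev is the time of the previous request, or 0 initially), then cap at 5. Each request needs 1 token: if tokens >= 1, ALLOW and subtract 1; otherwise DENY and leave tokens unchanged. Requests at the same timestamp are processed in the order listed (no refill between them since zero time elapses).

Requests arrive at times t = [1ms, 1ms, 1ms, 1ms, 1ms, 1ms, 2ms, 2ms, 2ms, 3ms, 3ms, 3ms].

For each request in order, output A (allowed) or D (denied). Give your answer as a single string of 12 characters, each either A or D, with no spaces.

Simulating step by step:
  req#1 t=1ms: ALLOW
  req#2 t=1ms: ALLOW
  req#3 t=1ms: ALLOW
  req#4 t=1ms: ALLOW
  req#5 t=1ms: ALLOW
  req#6 t=1ms: DENY
  req#7 t=2ms: ALLOW
  req#8 t=2ms: ALLOW
  req#9 t=2ms: ALLOW
  req#10 t=3ms: ALLOW
  req#11 t=3ms: ALLOW
  req#12 t=3ms: ALLOW

Answer: AAAAADAAAAAA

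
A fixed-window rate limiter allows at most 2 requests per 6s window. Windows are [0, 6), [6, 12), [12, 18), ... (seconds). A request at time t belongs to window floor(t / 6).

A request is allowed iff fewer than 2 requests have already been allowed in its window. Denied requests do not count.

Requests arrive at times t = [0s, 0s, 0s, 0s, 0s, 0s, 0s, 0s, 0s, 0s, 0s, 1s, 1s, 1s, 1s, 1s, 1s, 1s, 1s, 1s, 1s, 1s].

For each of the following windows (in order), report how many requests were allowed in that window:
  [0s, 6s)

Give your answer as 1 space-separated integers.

Processing requests:
  req#1 t=0s (window 0): ALLOW
  req#2 t=0s (window 0): ALLOW
  req#3 t=0s (window 0): DENY
  req#4 t=0s (window 0): DENY
  req#5 t=0s (window 0): DENY
  req#6 t=0s (window 0): DENY
  req#7 t=0s (window 0): DENY
  req#8 t=0s (window 0): DENY
  req#9 t=0s (window 0): DENY
  req#10 t=0s (window 0): DENY
  req#11 t=0s (window 0): DENY
  req#12 t=1s (window 0): DENY
  req#13 t=1s (window 0): DENY
  req#14 t=1s (window 0): DENY
  req#15 t=1s (window 0): DENY
  req#16 t=1s (window 0): DENY
  req#17 t=1s (window 0): DENY
  req#18 t=1s (window 0): DENY
  req#19 t=1s (window 0): DENY
  req#20 t=1s (window 0): DENY
  req#21 t=1s (window 0): DENY
  req#22 t=1s (window 0): DENY

Allowed counts by window: 2

Answer: 2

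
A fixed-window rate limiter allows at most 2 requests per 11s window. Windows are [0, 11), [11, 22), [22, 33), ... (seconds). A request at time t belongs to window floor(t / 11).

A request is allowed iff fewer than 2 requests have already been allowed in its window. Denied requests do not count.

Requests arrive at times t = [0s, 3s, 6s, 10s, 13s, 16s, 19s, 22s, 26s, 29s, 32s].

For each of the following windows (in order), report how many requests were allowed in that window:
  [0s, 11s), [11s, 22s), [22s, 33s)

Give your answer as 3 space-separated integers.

Processing requests:
  req#1 t=0s (window 0): ALLOW
  req#2 t=3s (window 0): ALLOW
  req#3 t=6s (window 0): DENY
  req#4 t=10s (window 0): DENY
  req#5 t=13s (window 1): ALLOW
  req#6 t=16s (window 1): ALLOW
  req#7 t=19s (window 1): DENY
  req#8 t=22s (window 2): ALLOW
  req#9 t=26s (window 2): ALLOW
  req#10 t=29s (window 2): DENY
  req#11 t=32s (window 2): DENY

Allowed counts by window: 2 2 2

Answer: 2 2 2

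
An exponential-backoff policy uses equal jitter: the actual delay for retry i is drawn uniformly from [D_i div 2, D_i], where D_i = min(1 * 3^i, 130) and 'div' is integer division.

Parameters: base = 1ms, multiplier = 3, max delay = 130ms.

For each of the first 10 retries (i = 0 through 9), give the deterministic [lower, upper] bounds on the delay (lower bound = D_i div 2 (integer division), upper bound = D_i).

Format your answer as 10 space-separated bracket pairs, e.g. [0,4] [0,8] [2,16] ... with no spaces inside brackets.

Computing bounds per retry:
  i=0: D_i=min(1*3^0,130)=1, bounds=[0,1]
  i=1: D_i=min(1*3^1,130)=3, bounds=[1,3]
  i=2: D_i=min(1*3^2,130)=9, bounds=[4,9]
  i=3: D_i=min(1*3^3,130)=27, bounds=[13,27]
  i=4: D_i=min(1*3^4,130)=81, bounds=[40,81]
  i=5: D_i=min(1*3^5,130)=130, bounds=[65,130]
  i=6: D_i=min(1*3^6,130)=130, bounds=[65,130]
  i=7: D_i=min(1*3^7,130)=130, bounds=[65,130]
  i=8: D_i=min(1*3^8,130)=130, bounds=[65,130]
  i=9: D_i=min(1*3^9,130)=130, bounds=[65,130]

Answer: [0,1] [1,3] [4,9] [13,27] [40,81] [65,130] [65,130] [65,130] [65,130] [65,130]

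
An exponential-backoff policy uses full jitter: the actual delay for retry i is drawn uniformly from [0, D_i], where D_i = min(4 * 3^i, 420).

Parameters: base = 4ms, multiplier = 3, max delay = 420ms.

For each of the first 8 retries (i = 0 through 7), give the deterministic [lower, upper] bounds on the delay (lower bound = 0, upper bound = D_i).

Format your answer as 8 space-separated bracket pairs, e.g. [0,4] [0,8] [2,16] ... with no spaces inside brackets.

Computing bounds per retry:
  i=0: D_i=min(4*3^0,420)=4, bounds=[0,4]
  i=1: D_i=min(4*3^1,420)=12, bounds=[0,12]
  i=2: D_i=min(4*3^2,420)=36, bounds=[0,36]
  i=3: D_i=min(4*3^3,420)=108, bounds=[0,108]
  i=4: D_i=min(4*3^4,420)=324, bounds=[0,324]
  i=5: D_i=min(4*3^5,420)=420, bounds=[0,420]
  i=6: D_i=min(4*3^6,420)=420, bounds=[0,420]
  i=7: D_i=min(4*3^7,420)=420, bounds=[0,420]

Answer: [0,4] [0,12] [0,36] [0,108] [0,324] [0,420] [0,420] [0,420]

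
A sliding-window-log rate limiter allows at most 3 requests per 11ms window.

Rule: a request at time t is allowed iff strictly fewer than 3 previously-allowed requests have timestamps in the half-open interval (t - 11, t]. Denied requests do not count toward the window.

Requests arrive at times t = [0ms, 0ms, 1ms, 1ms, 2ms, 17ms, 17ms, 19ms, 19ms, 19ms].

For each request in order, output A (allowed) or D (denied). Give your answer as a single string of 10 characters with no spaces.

Tracking allowed requests in the window:
  req#1 t=0ms: ALLOW
  req#2 t=0ms: ALLOW
  req#3 t=1ms: ALLOW
  req#4 t=1ms: DENY
  req#5 t=2ms: DENY
  req#6 t=17ms: ALLOW
  req#7 t=17ms: ALLOW
  req#8 t=19ms: ALLOW
  req#9 t=19ms: DENY
  req#10 t=19ms: DENY

Answer: AAADDAAADD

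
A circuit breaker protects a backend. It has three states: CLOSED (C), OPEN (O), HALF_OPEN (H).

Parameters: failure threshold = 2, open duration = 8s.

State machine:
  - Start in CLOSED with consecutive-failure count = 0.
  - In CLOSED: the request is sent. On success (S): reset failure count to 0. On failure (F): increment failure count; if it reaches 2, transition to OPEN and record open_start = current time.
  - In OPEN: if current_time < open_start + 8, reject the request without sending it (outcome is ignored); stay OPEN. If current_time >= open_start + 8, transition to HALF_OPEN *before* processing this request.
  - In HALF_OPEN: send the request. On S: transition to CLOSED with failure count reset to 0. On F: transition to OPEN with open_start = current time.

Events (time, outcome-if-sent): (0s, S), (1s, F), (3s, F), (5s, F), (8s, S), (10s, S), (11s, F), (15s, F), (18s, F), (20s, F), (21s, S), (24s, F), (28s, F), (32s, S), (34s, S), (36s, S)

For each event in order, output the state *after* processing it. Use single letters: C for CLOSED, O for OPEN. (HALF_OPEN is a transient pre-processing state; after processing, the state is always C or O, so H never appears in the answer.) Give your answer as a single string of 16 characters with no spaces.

State after each event:
  event#1 t=0s outcome=S: state=CLOSED
  event#2 t=1s outcome=F: state=CLOSED
  event#3 t=3s outcome=F: state=OPEN
  event#4 t=5s outcome=F: state=OPEN
  event#5 t=8s outcome=S: state=OPEN
  event#6 t=10s outcome=S: state=OPEN
  event#7 t=11s outcome=F: state=OPEN
  event#8 t=15s outcome=F: state=OPEN
  event#9 t=18s outcome=F: state=OPEN
  event#10 t=20s outcome=F: state=OPEN
  event#11 t=21s outcome=S: state=OPEN
  event#12 t=24s outcome=F: state=OPEN
  event#13 t=28s outcome=F: state=OPEN
  event#14 t=32s outcome=S: state=OPEN
  event#15 t=34s outcome=S: state=OPEN
  event#16 t=36s outcome=S: state=CLOSED

Answer: CCOOOOOOOOOOOOOC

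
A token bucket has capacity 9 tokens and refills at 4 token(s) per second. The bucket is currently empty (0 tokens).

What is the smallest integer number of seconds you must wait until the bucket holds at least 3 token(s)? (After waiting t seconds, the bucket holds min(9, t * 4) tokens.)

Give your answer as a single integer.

Answer: 1

Derivation:
Need t * 4 >= 3, so t >= 3/4.
Smallest integer t = ceil(3/4) = 1.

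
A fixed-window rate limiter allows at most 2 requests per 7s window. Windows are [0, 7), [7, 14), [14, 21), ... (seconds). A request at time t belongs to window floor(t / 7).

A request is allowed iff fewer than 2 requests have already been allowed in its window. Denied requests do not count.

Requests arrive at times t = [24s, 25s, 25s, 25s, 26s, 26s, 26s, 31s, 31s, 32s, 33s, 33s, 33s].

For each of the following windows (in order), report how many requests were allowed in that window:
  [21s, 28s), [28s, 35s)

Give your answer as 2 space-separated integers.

Processing requests:
  req#1 t=24s (window 3): ALLOW
  req#2 t=25s (window 3): ALLOW
  req#3 t=25s (window 3): DENY
  req#4 t=25s (window 3): DENY
  req#5 t=26s (window 3): DENY
  req#6 t=26s (window 3): DENY
  req#7 t=26s (window 3): DENY
  req#8 t=31s (window 4): ALLOW
  req#9 t=31s (window 4): ALLOW
  req#10 t=32s (window 4): DENY
  req#11 t=33s (window 4): DENY
  req#12 t=33s (window 4): DENY
  req#13 t=33s (window 4): DENY

Allowed counts by window: 2 2

Answer: 2 2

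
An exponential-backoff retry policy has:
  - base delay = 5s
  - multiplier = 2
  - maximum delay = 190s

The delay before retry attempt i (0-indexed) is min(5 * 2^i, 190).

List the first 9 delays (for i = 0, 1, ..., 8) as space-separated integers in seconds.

Answer: 5 10 20 40 80 160 190 190 190

Derivation:
Computing each delay:
  i=0: min(5*2^0, 190) = 5
  i=1: min(5*2^1, 190) = 10
  i=2: min(5*2^2, 190) = 20
  i=3: min(5*2^3, 190) = 40
  i=4: min(5*2^4, 190) = 80
  i=5: min(5*2^5, 190) = 160
  i=6: min(5*2^6, 190) = 190
  i=7: min(5*2^7, 190) = 190
  i=8: min(5*2^8, 190) = 190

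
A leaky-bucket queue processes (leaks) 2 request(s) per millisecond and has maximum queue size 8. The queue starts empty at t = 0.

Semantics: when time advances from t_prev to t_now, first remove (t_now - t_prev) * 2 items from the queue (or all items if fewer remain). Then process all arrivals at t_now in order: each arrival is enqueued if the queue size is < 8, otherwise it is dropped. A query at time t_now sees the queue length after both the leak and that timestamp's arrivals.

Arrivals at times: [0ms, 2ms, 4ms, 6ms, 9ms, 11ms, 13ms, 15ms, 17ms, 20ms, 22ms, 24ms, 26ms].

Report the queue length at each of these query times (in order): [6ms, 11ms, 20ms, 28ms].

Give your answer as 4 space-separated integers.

Queue lengths at query times:
  query t=6ms: backlog = 1
  query t=11ms: backlog = 1
  query t=20ms: backlog = 1
  query t=28ms: backlog = 0

Answer: 1 1 1 0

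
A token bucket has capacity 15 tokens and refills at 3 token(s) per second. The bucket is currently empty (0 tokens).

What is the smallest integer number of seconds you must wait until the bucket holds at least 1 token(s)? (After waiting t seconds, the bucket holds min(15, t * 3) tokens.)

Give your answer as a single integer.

Answer: 1

Derivation:
Need t * 3 >= 1, so t >= 1/3.
Smallest integer t = ceil(1/3) = 1.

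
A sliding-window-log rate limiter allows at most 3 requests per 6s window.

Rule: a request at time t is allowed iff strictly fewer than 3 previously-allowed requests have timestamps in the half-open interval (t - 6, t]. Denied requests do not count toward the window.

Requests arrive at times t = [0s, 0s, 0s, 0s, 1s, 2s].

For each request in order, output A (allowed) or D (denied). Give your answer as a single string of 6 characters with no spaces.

Tracking allowed requests in the window:
  req#1 t=0s: ALLOW
  req#2 t=0s: ALLOW
  req#3 t=0s: ALLOW
  req#4 t=0s: DENY
  req#5 t=1s: DENY
  req#6 t=2s: DENY

Answer: AAADDD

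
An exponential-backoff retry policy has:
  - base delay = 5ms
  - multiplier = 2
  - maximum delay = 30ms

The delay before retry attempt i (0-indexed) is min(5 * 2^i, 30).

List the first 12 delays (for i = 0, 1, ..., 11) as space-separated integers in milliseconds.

Answer: 5 10 20 30 30 30 30 30 30 30 30 30

Derivation:
Computing each delay:
  i=0: min(5*2^0, 30) = 5
  i=1: min(5*2^1, 30) = 10
  i=2: min(5*2^2, 30) = 20
  i=3: min(5*2^3, 30) = 30
  i=4: min(5*2^4, 30) = 30
  i=5: min(5*2^5, 30) = 30
  i=6: min(5*2^6, 30) = 30
  i=7: min(5*2^7, 30) = 30
  i=8: min(5*2^8, 30) = 30
  i=9: min(5*2^9, 30) = 30
  i=10: min(5*2^10, 30) = 30
  i=11: min(5*2^11, 30) = 30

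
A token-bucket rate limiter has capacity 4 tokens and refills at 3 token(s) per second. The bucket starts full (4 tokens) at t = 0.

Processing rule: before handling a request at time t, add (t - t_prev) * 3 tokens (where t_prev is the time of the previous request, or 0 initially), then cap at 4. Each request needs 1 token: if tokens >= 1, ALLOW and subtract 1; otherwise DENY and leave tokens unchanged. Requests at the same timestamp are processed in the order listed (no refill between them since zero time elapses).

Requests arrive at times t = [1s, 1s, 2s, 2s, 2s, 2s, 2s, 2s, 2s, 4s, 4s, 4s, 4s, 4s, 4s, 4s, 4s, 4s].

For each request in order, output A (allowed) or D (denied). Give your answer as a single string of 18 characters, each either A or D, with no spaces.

Answer: AAAAAADDDAAAADDDDD

Derivation:
Simulating step by step:
  req#1 t=1s: ALLOW
  req#2 t=1s: ALLOW
  req#3 t=2s: ALLOW
  req#4 t=2s: ALLOW
  req#5 t=2s: ALLOW
  req#6 t=2s: ALLOW
  req#7 t=2s: DENY
  req#8 t=2s: DENY
  req#9 t=2s: DENY
  req#10 t=4s: ALLOW
  req#11 t=4s: ALLOW
  req#12 t=4s: ALLOW
  req#13 t=4s: ALLOW
  req#14 t=4s: DENY
  req#15 t=4s: DENY
  req#16 t=4s: DENY
  req#17 t=4s: DENY
  req#18 t=4s: DENY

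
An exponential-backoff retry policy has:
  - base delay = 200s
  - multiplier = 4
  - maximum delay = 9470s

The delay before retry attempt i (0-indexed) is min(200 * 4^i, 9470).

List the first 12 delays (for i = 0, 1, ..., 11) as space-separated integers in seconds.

Answer: 200 800 3200 9470 9470 9470 9470 9470 9470 9470 9470 9470

Derivation:
Computing each delay:
  i=0: min(200*4^0, 9470) = 200
  i=1: min(200*4^1, 9470) = 800
  i=2: min(200*4^2, 9470) = 3200
  i=3: min(200*4^3, 9470) = 9470
  i=4: min(200*4^4, 9470) = 9470
  i=5: min(200*4^5, 9470) = 9470
  i=6: min(200*4^6, 9470) = 9470
  i=7: min(200*4^7, 9470) = 9470
  i=8: min(200*4^8, 9470) = 9470
  i=9: min(200*4^9, 9470) = 9470
  i=10: min(200*4^10, 9470) = 9470
  i=11: min(200*4^11, 9470) = 9470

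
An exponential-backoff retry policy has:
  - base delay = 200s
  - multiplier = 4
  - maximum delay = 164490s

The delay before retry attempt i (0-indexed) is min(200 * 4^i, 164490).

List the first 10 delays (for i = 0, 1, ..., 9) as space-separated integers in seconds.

Computing each delay:
  i=0: min(200*4^0, 164490) = 200
  i=1: min(200*4^1, 164490) = 800
  i=2: min(200*4^2, 164490) = 3200
  i=3: min(200*4^3, 164490) = 12800
  i=4: min(200*4^4, 164490) = 51200
  i=5: min(200*4^5, 164490) = 164490
  i=6: min(200*4^6, 164490) = 164490
  i=7: min(200*4^7, 164490) = 164490
  i=8: min(200*4^8, 164490) = 164490
  i=9: min(200*4^9, 164490) = 164490

Answer: 200 800 3200 12800 51200 164490 164490 164490 164490 164490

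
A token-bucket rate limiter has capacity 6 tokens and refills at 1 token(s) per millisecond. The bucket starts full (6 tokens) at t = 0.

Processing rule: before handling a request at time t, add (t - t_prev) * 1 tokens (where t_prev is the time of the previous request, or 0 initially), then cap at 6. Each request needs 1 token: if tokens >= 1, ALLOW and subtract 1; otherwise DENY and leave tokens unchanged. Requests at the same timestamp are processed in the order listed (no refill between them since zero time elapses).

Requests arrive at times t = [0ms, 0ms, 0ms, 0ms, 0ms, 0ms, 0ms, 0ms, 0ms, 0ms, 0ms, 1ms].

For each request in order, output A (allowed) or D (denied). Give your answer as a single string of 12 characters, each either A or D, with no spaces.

Simulating step by step:
  req#1 t=0ms: ALLOW
  req#2 t=0ms: ALLOW
  req#3 t=0ms: ALLOW
  req#4 t=0ms: ALLOW
  req#5 t=0ms: ALLOW
  req#6 t=0ms: ALLOW
  req#7 t=0ms: DENY
  req#8 t=0ms: DENY
  req#9 t=0ms: DENY
  req#10 t=0ms: DENY
  req#11 t=0ms: DENY
  req#12 t=1ms: ALLOW

Answer: AAAAAADDDDDA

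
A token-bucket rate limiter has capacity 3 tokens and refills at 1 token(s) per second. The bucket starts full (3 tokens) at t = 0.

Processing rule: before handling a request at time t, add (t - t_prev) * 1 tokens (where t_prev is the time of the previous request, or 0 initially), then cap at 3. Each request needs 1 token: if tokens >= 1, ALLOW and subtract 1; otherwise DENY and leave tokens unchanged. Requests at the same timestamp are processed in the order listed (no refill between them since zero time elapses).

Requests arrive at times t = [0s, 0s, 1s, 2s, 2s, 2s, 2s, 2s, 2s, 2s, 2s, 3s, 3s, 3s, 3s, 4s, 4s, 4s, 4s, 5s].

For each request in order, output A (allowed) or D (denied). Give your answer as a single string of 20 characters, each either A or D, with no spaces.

Simulating step by step:
  req#1 t=0s: ALLOW
  req#2 t=0s: ALLOW
  req#3 t=1s: ALLOW
  req#4 t=2s: ALLOW
  req#5 t=2s: ALLOW
  req#6 t=2s: DENY
  req#7 t=2s: DENY
  req#8 t=2s: DENY
  req#9 t=2s: DENY
  req#10 t=2s: DENY
  req#11 t=2s: DENY
  req#12 t=3s: ALLOW
  req#13 t=3s: DENY
  req#14 t=3s: DENY
  req#15 t=3s: DENY
  req#16 t=4s: ALLOW
  req#17 t=4s: DENY
  req#18 t=4s: DENY
  req#19 t=4s: DENY
  req#20 t=5s: ALLOW

Answer: AAAAADDDDDDADDDADDDA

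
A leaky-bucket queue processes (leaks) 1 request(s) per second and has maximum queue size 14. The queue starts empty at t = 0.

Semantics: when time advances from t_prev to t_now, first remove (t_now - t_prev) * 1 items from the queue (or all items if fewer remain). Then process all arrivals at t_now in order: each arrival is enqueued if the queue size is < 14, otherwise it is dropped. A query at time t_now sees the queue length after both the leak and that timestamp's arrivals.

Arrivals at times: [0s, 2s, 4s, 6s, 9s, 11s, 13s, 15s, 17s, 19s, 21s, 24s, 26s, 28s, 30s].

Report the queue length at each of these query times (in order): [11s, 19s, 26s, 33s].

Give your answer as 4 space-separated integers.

Answer: 1 1 1 0

Derivation:
Queue lengths at query times:
  query t=11s: backlog = 1
  query t=19s: backlog = 1
  query t=26s: backlog = 1
  query t=33s: backlog = 0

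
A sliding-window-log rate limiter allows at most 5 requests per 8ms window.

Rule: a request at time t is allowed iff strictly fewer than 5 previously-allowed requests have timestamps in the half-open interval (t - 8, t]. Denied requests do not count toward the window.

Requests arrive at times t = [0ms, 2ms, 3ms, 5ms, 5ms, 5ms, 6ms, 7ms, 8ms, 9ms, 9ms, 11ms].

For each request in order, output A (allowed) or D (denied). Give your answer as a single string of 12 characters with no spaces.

Tracking allowed requests in the window:
  req#1 t=0ms: ALLOW
  req#2 t=2ms: ALLOW
  req#3 t=3ms: ALLOW
  req#4 t=5ms: ALLOW
  req#5 t=5ms: ALLOW
  req#6 t=5ms: DENY
  req#7 t=6ms: DENY
  req#8 t=7ms: DENY
  req#9 t=8ms: ALLOW
  req#10 t=9ms: DENY
  req#11 t=9ms: DENY
  req#12 t=11ms: ALLOW

Answer: AAAAADDDADDA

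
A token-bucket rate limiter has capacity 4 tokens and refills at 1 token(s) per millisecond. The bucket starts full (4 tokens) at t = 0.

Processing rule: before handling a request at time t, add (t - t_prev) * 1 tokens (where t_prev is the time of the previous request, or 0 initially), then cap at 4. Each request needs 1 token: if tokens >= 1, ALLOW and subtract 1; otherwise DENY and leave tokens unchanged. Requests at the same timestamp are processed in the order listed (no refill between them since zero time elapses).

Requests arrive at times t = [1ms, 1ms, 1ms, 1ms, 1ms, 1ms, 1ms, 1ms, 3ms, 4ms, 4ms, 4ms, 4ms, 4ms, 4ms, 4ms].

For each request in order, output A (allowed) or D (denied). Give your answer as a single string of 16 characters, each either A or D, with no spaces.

Simulating step by step:
  req#1 t=1ms: ALLOW
  req#2 t=1ms: ALLOW
  req#3 t=1ms: ALLOW
  req#4 t=1ms: ALLOW
  req#5 t=1ms: DENY
  req#6 t=1ms: DENY
  req#7 t=1ms: DENY
  req#8 t=1ms: DENY
  req#9 t=3ms: ALLOW
  req#10 t=4ms: ALLOW
  req#11 t=4ms: ALLOW
  req#12 t=4ms: DENY
  req#13 t=4ms: DENY
  req#14 t=4ms: DENY
  req#15 t=4ms: DENY
  req#16 t=4ms: DENY

Answer: AAAADDDDAAADDDDD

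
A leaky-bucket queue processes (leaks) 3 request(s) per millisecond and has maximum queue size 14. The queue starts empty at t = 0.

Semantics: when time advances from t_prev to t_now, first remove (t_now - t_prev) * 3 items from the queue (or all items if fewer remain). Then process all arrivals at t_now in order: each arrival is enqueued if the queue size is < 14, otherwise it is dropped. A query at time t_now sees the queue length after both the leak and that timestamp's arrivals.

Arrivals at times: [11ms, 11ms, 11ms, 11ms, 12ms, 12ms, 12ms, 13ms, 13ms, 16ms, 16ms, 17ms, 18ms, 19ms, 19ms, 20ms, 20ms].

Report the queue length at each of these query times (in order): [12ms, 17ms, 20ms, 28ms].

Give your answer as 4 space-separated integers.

Answer: 4 1 2 0

Derivation:
Queue lengths at query times:
  query t=12ms: backlog = 4
  query t=17ms: backlog = 1
  query t=20ms: backlog = 2
  query t=28ms: backlog = 0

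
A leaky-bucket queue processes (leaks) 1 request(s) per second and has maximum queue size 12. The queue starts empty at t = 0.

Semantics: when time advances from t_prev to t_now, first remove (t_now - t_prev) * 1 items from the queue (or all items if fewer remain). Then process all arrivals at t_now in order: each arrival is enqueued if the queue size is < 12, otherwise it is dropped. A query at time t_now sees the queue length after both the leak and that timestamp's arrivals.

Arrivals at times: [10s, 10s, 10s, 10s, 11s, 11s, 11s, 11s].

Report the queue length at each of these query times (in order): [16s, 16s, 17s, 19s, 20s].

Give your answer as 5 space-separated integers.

Queue lengths at query times:
  query t=16s: backlog = 2
  query t=16s: backlog = 2
  query t=17s: backlog = 1
  query t=19s: backlog = 0
  query t=20s: backlog = 0

Answer: 2 2 1 0 0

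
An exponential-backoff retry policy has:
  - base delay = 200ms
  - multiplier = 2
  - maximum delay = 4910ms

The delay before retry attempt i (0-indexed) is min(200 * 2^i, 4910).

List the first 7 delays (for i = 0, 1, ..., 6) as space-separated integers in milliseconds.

Answer: 200 400 800 1600 3200 4910 4910

Derivation:
Computing each delay:
  i=0: min(200*2^0, 4910) = 200
  i=1: min(200*2^1, 4910) = 400
  i=2: min(200*2^2, 4910) = 800
  i=3: min(200*2^3, 4910) = 1600
  i=4: min(200*2^4, 4910) = 3200
  i=5: min(200*2^5, 4910) = 4910
  i=6: min(200*2^6, 4910) = 4910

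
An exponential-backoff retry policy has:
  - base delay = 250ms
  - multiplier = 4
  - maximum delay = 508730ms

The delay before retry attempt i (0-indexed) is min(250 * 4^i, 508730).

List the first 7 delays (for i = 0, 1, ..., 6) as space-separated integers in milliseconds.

Answer: 250 1000 4000 16000 64000 256000 508730

Derivation:
Computing each delay:
  i=0: min(250*4^0, 508730) = 250
  i=1: min(250*4^1, 508730) = 1000
  i=2: min(250*4^2, 508730) = 4000
  i=3: min(250*4^3, 508730) = 16000
  i=4: min(250*4^4, 508730) = 64000
  i=5: min(250*4^5, 508730) = 256000
  i=6: min(250*4^6, 508730) = 508730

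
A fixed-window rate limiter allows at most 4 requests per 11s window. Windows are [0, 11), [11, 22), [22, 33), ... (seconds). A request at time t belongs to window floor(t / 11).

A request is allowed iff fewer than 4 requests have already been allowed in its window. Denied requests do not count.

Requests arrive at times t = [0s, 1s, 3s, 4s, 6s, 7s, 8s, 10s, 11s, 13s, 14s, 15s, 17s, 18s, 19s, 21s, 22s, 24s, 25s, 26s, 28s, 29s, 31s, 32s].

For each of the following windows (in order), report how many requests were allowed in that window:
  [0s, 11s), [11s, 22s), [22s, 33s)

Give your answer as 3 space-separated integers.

Processing requests:
  req#1 t=0s (window 0): ALLOW
  req#2 t=1s (window 0): ALLOW
  req#3 t=3s (window 0): ALLOW
  req#4 t=4s (window 0): ALLOW
  req#5 t=6s (window 0): DENY
  req#6 t=7s (window 0): DENY
  req#7 t=8s (window 0): DENY
  req#8 t=10s (window 0): DENY
  req#9 t=11s (window 1): ALLOW
  req#10 t=13s (window 1): ALLOW
  req#11 t=14s (window 1): ALLOW
  req#12 t=15s (window 1): ALLOW
  req#13 t=17s (window 1): DENY
  req#14 t=18s (window 1): DENY
  req#15 t=19s (window 1): DENY
  req#16 t=21s (window 1): DENY
  req#17 t=22s (window 2): ALLOW
  req#18 t=24s (window 2): ALLOW
  req#19 t=25s (window 2): ALLOW
  req#20 t=26s (window 2): ALLOW
  req#21 t=28s (window 2): DENY
  req#22 t=29s (window 2): DENY
  req#23 t=31s (window 2): DENY
  req#24 t=32s (window 2): DENY

Allowed counts by window: 4 4 4

Answer: 4 4 4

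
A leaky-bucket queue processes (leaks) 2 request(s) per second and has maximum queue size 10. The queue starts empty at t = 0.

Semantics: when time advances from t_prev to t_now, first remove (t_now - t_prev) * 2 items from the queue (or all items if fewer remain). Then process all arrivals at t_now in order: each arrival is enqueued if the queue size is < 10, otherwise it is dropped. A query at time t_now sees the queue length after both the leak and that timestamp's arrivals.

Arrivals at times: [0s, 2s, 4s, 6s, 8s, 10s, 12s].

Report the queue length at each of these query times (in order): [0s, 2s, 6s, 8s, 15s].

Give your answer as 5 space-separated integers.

Queue lengths at query times:
  query t=0s: backlog = 1
  query t=2s: backlog = 1
  query t=6s: backlog = 1
  query t=8s: backlog = 1
  query t=15s: backlog = 0

Answer: 1 1 1 1 0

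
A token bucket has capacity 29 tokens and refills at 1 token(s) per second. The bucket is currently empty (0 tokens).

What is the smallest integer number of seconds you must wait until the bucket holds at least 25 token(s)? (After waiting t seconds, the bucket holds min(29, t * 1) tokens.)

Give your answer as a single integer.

Need t * 1 >= 25, so t >= 25/1.
Smallest integer t = ceil(25/1) = 25.

Answer: 25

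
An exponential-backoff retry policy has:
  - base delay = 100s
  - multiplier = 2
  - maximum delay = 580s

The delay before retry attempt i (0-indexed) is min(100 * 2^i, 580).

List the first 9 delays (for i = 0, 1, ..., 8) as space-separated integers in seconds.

Computing each delay:
  i=0: min(100*2^0, 580) = 100
  i=1: min(100*2^1, 580) = 200
  i=2: min(100*2^2, 580) = 400
  i=3: min(100*2^3, 580) = 580
  i=4: min(100*2^4, 580) = 580
  i=5: min(100*2^5, 580) = 580
  i=6: min(100*2^6, 580) = 580
  i=7: min(100*2^7, 580) = 580
  i=8: min(100*2^8, 580) = 580

Answer: 100 200 400 580 580 580 580 580 580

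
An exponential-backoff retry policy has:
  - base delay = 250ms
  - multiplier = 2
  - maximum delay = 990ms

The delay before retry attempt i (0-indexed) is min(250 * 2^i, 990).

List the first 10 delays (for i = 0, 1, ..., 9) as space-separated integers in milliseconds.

Answer: 250 500 990 990 990 990 990 990 990 990

Derivation:
Computing each delay:
  i=0: min(250*2^0, 990) = 250
  i=1: min(250*2^1, 990) = 500
  i=2: min(250*2^2, 990) = 990
  i=3: min(250*2^3, 990) = 990
  i=4: min(250*2^4, 990) = 990
  i=5: min(250*2^5, 990) = 990
  i=6: min(250*2^6, 990) = 990
  i=7: min(250*2^7, 990) = 990
  i=8: min(250*2^8, 990) = 990
  i=9: min(250*2^9, 990) = 990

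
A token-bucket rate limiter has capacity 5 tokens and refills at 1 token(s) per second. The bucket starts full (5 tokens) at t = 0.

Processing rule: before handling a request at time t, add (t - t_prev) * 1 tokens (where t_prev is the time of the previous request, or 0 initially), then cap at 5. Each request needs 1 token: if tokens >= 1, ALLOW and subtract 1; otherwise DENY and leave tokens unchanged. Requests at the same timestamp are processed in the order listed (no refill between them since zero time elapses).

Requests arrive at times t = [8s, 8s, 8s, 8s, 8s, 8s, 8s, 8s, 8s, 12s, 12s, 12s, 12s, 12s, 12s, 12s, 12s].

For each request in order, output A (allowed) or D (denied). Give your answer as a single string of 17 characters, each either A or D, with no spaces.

Simulating step by step:
  req#1 t=8s: ALLOW
  req#2 t=8s: ALLOW
  req#3 t=8s: ALLOW
  req#4 t=8s: ALLOW
  req#5 t=8s: ALLOW
  req#6 t=8s: DENY
  req#7 t=8s: DENY
  req#8 t=8s: DENY
  req#9 t=8s: DENY
  req#10 t=12s: ALLOW
  req#11 t=12s: ALLOW
  req#12 t=12s: ALLOW
  req#13 t=12s: ALLOW
  req#14 t=12s: DENY
  req#15 t=12s: DENY
  req#16 t=12s: DENY
  req#17 t=12s: DENY

Answer: AAAAADDDDAAAADDDD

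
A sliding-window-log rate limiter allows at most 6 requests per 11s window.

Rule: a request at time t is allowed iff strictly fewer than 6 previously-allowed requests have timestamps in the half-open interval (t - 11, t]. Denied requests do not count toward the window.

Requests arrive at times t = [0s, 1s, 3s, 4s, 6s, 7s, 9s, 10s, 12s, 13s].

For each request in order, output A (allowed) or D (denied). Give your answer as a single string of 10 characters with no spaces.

Answer: AAAAAADDAA

Derivation:
Tracking allowed requests in the window:
  req#1 t=0s: ALLOW
  req#2 t=1s: ALLOW
  req#3 t=3s: ALLOW
  req#4 t=4s: ALLOW
  req#5 t=6s: ALLOW
  req#6 t=7s: ALLOW
  req#7 t=9s: DENY
  req#8 t=10s: DENY
  req#9 t=12s: ALLOW
  req#10 t=13s: ALLOW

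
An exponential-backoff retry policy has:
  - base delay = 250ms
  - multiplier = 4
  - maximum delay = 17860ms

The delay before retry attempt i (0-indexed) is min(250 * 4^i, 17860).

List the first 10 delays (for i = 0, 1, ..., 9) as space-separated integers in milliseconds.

Answer: 250 1000 4000 16000 17860 17860 17860 17860 17860 17860

Derivation:
Computing each delay:
  i=0: min(250*4^0, 17860) = 250
  i=1: min(250*4^1, 17860) = 1000
  i=2: min(250*4^2, 17860) = 4000
  i=3: min(250*4^3, 17860) = 16000
  i=4: min(250*4^4, 17860) = 17860
  i=5: min(250*4^5, 17860) = 17860
  i=6: min(250*4^6, 17860) = 17860
  i=7: min(250*4^7, 17860) = 17860
  i=8: min(250*4^8, 17860) = 17860
  i=9: min(250*4^9, 17860) = 17860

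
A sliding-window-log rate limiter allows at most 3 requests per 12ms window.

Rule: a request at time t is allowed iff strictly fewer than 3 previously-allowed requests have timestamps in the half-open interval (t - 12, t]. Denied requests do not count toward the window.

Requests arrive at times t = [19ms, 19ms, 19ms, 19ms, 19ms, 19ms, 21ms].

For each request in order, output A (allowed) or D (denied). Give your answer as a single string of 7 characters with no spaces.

Tracking allowed requests in the window:
  req#1 t=19ms: ALLOW
  req#2 t=19ms: ALLOW
  req#3 t=19ms: ALLOW
  req#4 t=19ms: DENY
  req#5 t=19ms: DENY
  req#6 t=19ms: DENY
  req#7 t=21ms: DENY

Answer: AAADDDD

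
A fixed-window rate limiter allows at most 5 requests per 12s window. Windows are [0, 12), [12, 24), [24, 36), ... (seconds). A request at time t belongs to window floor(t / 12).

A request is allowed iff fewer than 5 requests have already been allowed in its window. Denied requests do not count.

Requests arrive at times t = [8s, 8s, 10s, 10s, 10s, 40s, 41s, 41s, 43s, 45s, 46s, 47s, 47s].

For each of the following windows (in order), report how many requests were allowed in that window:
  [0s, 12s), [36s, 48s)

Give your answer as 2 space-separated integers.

Processing requests:
  req#1 t=8s (window 0): ALLOW
  req#2 t=8s (window 0): ALLOW
  req#3 t=10s (window 0): ALLOW
  req#4 t=10s (window 0): ALLOW
  req#5 t=10s (window 0): ALLOW
  req#6 t=40s (window 3): ALLOW
  req#7 t=41s (window 3): ALLOW
  req#8 t=41s (window 3): ALLOW
  req#9 t=43s (window 3): ALLOW
  req#10 t=45s (window 3): ALLOW
  req#11 t=46s (window 3): DENY
  req#12 t=47s (window 3): DENY
  req#13 t=47s (window 3): DENY

Allowed counts by window: 5 5

Answer: 5 5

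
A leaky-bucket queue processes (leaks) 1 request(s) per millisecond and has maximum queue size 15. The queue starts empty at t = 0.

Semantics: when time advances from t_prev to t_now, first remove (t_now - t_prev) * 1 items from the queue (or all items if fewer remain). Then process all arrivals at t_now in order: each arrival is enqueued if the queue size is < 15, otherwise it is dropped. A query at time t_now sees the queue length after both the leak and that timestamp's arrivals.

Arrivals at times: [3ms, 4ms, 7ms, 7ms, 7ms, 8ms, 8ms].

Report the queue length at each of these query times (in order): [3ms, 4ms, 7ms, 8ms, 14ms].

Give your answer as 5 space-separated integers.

Answer: 1 1 3 4 0

Derivation:
Queue lengths at query times:
  query t=3ms: backlog = 1
  query t=4ms: backlog = 1
  query t=7ms: backlog = 3
  query t=8ms: backlog = 4
  query t=14ms: backlog = 0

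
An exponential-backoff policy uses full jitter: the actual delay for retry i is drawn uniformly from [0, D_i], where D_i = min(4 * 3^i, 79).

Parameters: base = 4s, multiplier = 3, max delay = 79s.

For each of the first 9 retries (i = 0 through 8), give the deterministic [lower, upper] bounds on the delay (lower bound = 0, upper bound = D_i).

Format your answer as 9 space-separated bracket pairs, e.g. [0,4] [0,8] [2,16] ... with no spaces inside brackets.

Answer: [0,4] [0,12] [0,36] [0,79] [0,79] [0,79] [0,79] [0,79] [0,79]

Derivation:
Computing bounds per retry:
  i=0: D_i=min(4*3^0,79)=4, bounds=[0,4]
  i=1: D_i=min(4*3^1,79)=12, bounds=[0,12]
  i=2: D_i=min(4*3^2,79)=36, bounds=[0,36]
  i=3: D_i=min(4*3^3,79)=79, bounds=[0,79]
  i=4: D_i=min(4*3^4,79)=79, bounds=[0,79]
  i=5: D_i=min(4*3^5,79)=79, bounds=[0,79]
  i=6: D_i=min(4*3^6,79)=79, bounds=[0,79]
  i=7: D_i=min(4*3^7,79)=79, bounds=[0,79]
  i=8: D_i=min(4*3^8,79)=79, bounds=[0,79]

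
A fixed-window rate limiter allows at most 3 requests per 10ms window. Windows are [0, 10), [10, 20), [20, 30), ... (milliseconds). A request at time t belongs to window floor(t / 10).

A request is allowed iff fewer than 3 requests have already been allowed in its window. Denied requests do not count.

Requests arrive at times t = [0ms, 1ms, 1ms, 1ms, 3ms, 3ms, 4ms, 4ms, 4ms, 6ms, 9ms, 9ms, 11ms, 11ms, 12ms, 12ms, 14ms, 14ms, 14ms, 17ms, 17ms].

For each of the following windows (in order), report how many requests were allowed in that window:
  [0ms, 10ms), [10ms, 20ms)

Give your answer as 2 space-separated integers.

Processing requests:
  req#1 t=0ms (window 0): ALLOW
  req#2 t=1ms (window 0): ALLOW
  req#3 t=1ms (window 0): ALLOW
  req#4 t=1ms (window 0): DENY
  req#5 t=3ms (window 0): DENY
  req#6 t=3ms (window 0): DENY
  req#7 t=4ms (window 0): DENY
  req#8 t=4ms (window 0): DENY
  req#9 t=4ms (window 0): DENY
  req#10 t=6ms (window 0): DENY
  req#11 t=9ms (window 0): DENY
  req#12 t=9ms (window 0): DENY
  req#13 t=11ms (window 1): ALLOW
  req#14 t=11ms (window 1): ALLOW
  req#15 t=12ms (window 1): ALLOW
  req#16 t=12ms (window 1): DENY
  req#17 t=14ms (window 1): DENY
  req#18 t=14ms (window 1): DENY
  req#19 t=14ms (window 1): DENY
  req#20 t=17ms (window 1): DENY
  req#21 t=17ms (window 1): DENY

Allowed counts by window: 3 3

Answer: 3 3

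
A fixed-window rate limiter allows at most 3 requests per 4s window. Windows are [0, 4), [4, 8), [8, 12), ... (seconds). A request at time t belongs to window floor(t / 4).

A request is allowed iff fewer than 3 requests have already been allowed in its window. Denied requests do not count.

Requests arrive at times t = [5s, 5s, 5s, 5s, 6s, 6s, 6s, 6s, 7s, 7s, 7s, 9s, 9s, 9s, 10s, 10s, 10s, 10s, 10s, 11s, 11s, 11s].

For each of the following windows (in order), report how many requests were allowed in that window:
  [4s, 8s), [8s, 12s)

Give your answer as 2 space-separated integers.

Answer: 3 3

Derivation:
Processing requests:
  req#1 t=5s (window 1): ALLOW
  req#2 t=5s (window 1): ALLOW
  req#3 t=5s (window 1): ALLOW
  req#4 t=5s (window 1): DENY
  req#5 t=6s (window 1): DENY
  req#6 t=6s (window 1): DENY
  req#7 t=6s (window 1): DENY
  req#8 t=6s (window 1): DENY
  req#9 t=7s (window 1): DENY
  req#10 t=7s (window 1): DENY
  req#11 t=7s (window 1): DENY
  req#12 t=9s (window 2): ALLOW
  req#13 t=9s (window 2): ALLOW
  req#14 t=9s (window 2): ALLOW
  req#15 t=10s (window 2): DENY
  req#16 t=10s (window 2): DENY
  req#17 t=10s (window 2): DENY
  req#18 t=10s (window 2): DENY
  req#19 t=10s (window 2): DENY
  req#20 t=11s (window 2): DENY
  req#21 t=11s (window 2): DENY
  req#22 t=11s (window 2): DENY

Allowed counts by window: 3 3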